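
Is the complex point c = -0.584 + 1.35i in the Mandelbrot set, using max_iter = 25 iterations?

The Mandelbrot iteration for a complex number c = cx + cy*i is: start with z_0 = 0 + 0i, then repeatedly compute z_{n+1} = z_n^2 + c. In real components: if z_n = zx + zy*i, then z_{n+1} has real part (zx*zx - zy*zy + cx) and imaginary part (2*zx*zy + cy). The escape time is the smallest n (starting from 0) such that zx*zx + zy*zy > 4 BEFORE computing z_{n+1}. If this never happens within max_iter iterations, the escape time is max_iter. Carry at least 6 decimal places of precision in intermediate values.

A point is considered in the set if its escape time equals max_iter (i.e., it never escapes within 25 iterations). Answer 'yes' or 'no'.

Answer: no

Derivation:
z_0 = 0 + 0i, c = -0.5840 + 1.3500i
Iter 1: z = -0.5840 + 1.3500i, |z|^2 = 2.1636
Iter 2: z = -2.0654 + -0.2268i, |z|^2 = 4.3175
Escaped at iteration 2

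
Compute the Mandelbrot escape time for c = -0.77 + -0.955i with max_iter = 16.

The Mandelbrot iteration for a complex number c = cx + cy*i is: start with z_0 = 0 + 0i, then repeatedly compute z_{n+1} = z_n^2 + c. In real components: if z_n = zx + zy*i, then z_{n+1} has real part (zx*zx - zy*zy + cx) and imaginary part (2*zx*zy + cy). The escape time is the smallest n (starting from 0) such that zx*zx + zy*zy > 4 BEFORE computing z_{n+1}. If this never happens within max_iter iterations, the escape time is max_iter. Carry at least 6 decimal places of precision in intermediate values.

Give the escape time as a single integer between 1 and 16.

Answer: 3

Derivation:
z_0 = 0 + 0i, c = -0.7700 + -0.9550i
Iter 1: z = -0.7700 + -0.9550i, |z|^2 = 1.5049
Iter 2: z = -1.0891 + 0.5157i, |z|^2 = 1.4521
Iter 3: z = 0.1502 + -2.0783i, |z|^2 = 4.3420
Escaped at iteration 3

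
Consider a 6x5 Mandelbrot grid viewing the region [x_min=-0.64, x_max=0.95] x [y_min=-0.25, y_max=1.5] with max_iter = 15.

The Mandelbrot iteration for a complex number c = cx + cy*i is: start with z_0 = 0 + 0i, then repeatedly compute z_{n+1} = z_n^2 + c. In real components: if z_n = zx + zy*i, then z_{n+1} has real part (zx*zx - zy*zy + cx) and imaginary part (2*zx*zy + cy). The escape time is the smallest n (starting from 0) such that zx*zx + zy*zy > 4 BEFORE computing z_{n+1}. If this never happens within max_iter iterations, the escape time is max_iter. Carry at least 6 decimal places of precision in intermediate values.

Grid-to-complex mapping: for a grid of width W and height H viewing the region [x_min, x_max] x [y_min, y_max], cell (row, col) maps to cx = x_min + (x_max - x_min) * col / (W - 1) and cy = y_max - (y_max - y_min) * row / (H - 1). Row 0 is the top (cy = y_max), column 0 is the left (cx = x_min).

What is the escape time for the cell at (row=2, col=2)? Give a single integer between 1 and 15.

z_0 = 0 + 0i, c = -0.0040 + 0.6250i
Iter 1: z = -0.0040 + 0.6250i, |z|^2 = 0.3906
Iter 2: z = -0.3946 + 0.6200i, |z|^2 = 0.5401
Iter 3: z = -0.2327 + 0.1357i, |z|^2 = 0.0726
Iter 4: z = 0.0317 + 0.5619i, |z|^2 = 0.3167
Iter 5: z = -0.3187 + 0.6607i, |z|^2 = 0.5380
Iter 6: z = -0.3389 + 0.2039i, |z|^2 = 0.1564
Iter 7: z = 0.0693 + 0.4868i, |z|^2 = 0.2417
Iter 8: z = -0.2361 + 0.6924i, |z|^2 = 0.5352
Iter 9: z = -0.4277 + 0.2980i, |z|^2 = 0.2717
Iter 10: z = 0.0902 + 0.3701i, |z|^2 = 0.1451
Iter 11: z = -0.1329 + 0.6917i, |z|^2 = 0.4961
Iter 12: z = -0.4648 + 0.4412i, |z|^2 = 0.4107
Iter 13: z = 0.0174 + 0.2148i, |z|^2 = 0.0465
Iter 14: z = -0.0498 + 0.6325i, |z|^2 = 0.4025

Answer: 15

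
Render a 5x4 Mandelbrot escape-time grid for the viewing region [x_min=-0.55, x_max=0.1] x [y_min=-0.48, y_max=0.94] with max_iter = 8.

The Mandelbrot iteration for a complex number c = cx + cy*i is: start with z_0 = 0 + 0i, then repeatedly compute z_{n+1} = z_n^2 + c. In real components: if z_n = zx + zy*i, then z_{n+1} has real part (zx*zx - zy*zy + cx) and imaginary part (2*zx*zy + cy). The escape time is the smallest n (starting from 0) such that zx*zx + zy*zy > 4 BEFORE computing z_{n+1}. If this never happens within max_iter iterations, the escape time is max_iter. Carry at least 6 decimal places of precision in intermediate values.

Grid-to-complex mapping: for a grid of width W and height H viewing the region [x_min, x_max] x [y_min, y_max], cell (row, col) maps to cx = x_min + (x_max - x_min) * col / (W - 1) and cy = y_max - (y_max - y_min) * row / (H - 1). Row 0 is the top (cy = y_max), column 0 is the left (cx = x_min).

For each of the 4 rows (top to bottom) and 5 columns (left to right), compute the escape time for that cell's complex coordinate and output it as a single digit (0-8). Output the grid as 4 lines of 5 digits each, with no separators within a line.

(row=0, col=0): c = -0.5500 + 0.9400i → escape time 4
(row=0, col=1): c = -0.3875 + 0.9400i → escape time 5
(row=0, col=2): c = -0.2250 + 0.9400i → escape time 7
(row=0, col=3): c = -0.0625 + 0.9400i → escape time 8
(row=0, col=4): c = 0.1000 + 0.9400i → escape time 5
(row=1, col=0): c = -0.5500 + 0.4667i → escape time 8
(row=1, col=1): c = -0.3875 + 0.4667i → escape time 8
(row=1, col=2): c = -0.2250 + 0.4667i → escape time 8
(row=1, col=3): c = -0.0625 + 0.4667i → escape time 8
(row=1, col=4): c = 0.1000 + 0.4667i → escape time 8
(row=2, col=0): c = -0.5500 + -0.0067i → escape time 8
(row=2, col=1): c = -0.3875 + -0.0067i → escape time 8
(row=2, col=2): c = -0.2250 + -0.0067i → escape time 8
(row=2, col=3): c = -0.0625 + -0.0067i → escape time 8
(row=2, col=4): c = 0.1000 + -0.0067i → escape time 8
(row=3, col=0): c = -0.5500 + -0.4800i → escape time 8
(row=3, col=1): c = -0.3875 + -0.4800i → escape time 8
(row=3, col=2): c = -0.2250 + -0.4800i → escape time 8
(row=3, col=3): c = -0.0625 + -0.4800i → escape time 8
(row=3, col=4): c = 0.1000 + -0.4800i → escape time 8

Answer: 45785
88888
88888
88888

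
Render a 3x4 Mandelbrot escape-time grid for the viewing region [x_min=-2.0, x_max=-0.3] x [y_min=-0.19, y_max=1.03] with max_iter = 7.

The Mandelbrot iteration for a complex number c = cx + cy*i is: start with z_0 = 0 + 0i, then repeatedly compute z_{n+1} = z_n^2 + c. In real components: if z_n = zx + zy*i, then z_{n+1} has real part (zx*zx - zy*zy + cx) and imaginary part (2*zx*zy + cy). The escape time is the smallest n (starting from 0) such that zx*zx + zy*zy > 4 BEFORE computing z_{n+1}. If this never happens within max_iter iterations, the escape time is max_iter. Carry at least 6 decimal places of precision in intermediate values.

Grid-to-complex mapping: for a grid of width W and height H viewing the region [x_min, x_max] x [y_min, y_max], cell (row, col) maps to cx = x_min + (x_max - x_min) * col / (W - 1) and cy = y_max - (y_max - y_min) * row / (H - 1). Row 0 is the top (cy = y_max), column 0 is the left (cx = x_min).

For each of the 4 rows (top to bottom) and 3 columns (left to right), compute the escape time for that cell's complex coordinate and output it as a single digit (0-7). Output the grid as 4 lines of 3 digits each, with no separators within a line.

Answer: 135
137
177
177

Derivation:
(row=0, col=0): c = -2.0000 + 1.0300i → escape time 1
(row=0, col=1): c = -1.1500 + 1.0300i → escape time 3
(row=0, col=2): c = -0.3000 + 1.0300i → escape time 5
(row=1, col=0): c = -2.0000 + 0.6233i → escape time 1
(row=1, col=1): c = -1.1500 + 0.6233i → escape time 3
(row=1, col=2): c = -0.3000 + 0.6233i → escape time 7
(row=2, col=0): c = -2.0000 + 0.2167i → escape time 1
(row=2, col=1): c = -1.1500 + 0.2167i → escape time 7
(row=2, col=2): c = -0.3000 + 0.2167i → escape time 7
(row=3, col=0): c = -2.0000 + -0.1900i → escape time 1
(row=3, col=1): c = -1.1500 + -0.1900i → escape time 7
(row=3, col=2): c = -0.3000 + -0.1900i → escape time 7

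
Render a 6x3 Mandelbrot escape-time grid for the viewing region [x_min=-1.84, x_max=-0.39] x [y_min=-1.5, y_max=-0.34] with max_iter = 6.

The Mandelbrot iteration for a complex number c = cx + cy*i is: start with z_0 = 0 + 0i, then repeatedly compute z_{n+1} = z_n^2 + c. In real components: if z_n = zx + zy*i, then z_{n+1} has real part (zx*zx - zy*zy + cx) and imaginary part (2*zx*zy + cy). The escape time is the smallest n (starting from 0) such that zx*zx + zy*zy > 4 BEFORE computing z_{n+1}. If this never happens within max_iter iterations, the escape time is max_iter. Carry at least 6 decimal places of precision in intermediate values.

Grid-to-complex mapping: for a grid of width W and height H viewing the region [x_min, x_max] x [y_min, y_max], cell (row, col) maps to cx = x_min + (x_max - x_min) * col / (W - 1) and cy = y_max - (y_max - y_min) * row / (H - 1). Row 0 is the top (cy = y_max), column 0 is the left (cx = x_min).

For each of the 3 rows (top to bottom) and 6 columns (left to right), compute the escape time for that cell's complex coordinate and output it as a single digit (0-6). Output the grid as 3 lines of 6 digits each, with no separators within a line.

(row=0, col=0): c = -1.8400 + -0.3400i → escape time 3
(row=0, col=1): c = -1.5500 + -0.3400i → escape time 4
(row=0, col=2): c = -1.2600 + -0.3400i → escape time 6
(row=0, col=3): c = -0.9700 + -0.3400i → escape time 6
(row=0, col=4): c = -0.6800 + -0.3400i → escape time 6
(row=0, col=5): c = -0.3900 + -0.3400i → escape time 6
(row=1, col=0): c = -1.8400 + -0.9200i → escape time 1
(row=1, col=1): c = -1.5500 + -0.9200i → escape time 3
(row=1, col=2): c = -1.2600 + -0.9200i → escape time 3
(row=1, col=3): c = -0.9700 + -0.9200i → escape time 3
(row=1, col=4): c = -0.6800 + -0.9200i → escape time 4
(row=1, col=5): c = -0.3900 + -0.9200i → escape time 5
(row=2, col=0): c = -1.8400 + -1.5000i → escape time 1
(row=2, col=1): c = -1.5500 + -1.5000i → escape time 1
(row=2, col=2): c = -1.2600 + -1.5000i → escape time 2
(row=2, col=3): c = -0.9700 + -1.5000i → escape time 2
(row=2, col=4): c = -0.6800 + -1.5000i → escape time 2
(row=2, col=5): c = -0.3900 + -1.5000i → escape time 2

Answer: 346666
133345
112222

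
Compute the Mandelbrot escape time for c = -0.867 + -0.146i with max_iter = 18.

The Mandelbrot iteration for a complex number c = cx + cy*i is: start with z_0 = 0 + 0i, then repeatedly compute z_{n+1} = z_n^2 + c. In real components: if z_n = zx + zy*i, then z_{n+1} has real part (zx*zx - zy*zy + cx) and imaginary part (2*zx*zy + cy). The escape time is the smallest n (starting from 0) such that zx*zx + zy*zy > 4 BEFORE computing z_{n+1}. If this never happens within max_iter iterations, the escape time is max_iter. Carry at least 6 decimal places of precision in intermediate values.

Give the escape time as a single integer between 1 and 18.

Answer: 18

Derivation:
z_0 = 0 + 0i, c = -0.8670 + -0.1460i
Iter 1: z = -0.8670 + -0.1460i, |z|^2 = 0.7730
Iter 2: z = -0.1366 + 0.1072i, |z|^2 = 0.0302
Iter 3: z = -0.8598 + -0.1753i, |z|^2 = 0.7700
Iter 4: z = -0.1584 + 0.1554i, |z|^2 = 0.0493
Iter 5: z = -0.8661 + -0.1952i, |z|^2 = 0.7882
Iter 6: z = -0.1551 + 0.1922i, |z|^2 = 0.0610
Iter 7: z = -0.8799 + -0.2056i, |z|^2 = 0.8165
Iter 8: z = -0.1351 + 0.2158i, |z|^2 = 0.0648
Iter 9: z = -0.8953 + -0.2043i, |z|^2 = 0.8434
Iter 10: z = -0.1071 + 0.2198i, |z|^2 = 0.0598
Iter 11: z = -0.9039 + -0.1931i, |z|^2 = 0.8542
Iter 12: z = -0.0873 + 0.2031i, |z|^2 = 0.0489
Iter 13: z = -0.9006 + -0.1815i, |z|^2 = 0.8440
Iter 14: z = -0.0888 + 0.1809i, |z|^2 = 0.0406
Iter 15: z = -0.8918 + -0.1781i, |z|^2 = 0.8271
Iter 16: z = -0.1034 + 0.1717i, |z|^2 = 0.0402
Iter 17: z = -0.8858 + -0.1815i, |z|^2 = 0.8176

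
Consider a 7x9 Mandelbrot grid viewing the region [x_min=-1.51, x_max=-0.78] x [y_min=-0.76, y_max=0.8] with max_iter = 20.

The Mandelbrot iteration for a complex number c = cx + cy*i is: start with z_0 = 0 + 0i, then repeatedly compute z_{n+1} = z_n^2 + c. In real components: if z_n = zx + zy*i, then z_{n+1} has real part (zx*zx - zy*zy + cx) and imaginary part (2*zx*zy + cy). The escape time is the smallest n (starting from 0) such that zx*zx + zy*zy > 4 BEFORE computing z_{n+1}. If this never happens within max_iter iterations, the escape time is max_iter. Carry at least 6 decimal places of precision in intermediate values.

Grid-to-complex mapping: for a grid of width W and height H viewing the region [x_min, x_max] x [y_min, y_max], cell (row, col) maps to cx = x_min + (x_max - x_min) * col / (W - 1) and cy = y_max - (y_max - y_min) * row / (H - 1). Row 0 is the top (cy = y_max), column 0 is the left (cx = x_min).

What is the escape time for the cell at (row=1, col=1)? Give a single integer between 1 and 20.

z_0 = 0 + 0i, c = -1.3883 + 0.6050i
Iter 1: z = -1.3883 + 0.6050i, |z|^2 = 2.2935
Iter 2: z = 0.1731 + -1.0749i, |z|^2 = 1.1853
Iter 3: z = -2.5137 + 0.2329i, |z|^2 = 6.3731
Escaped at iteration 3

Answer: 3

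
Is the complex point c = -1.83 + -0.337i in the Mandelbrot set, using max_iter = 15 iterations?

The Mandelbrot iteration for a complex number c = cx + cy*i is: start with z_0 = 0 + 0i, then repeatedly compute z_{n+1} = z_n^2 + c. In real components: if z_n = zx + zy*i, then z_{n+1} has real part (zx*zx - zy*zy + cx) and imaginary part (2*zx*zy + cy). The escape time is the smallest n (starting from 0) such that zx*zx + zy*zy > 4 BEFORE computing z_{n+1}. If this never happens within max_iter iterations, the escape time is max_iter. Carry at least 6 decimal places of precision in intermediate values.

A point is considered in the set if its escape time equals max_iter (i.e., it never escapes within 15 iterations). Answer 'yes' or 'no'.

Answer: no

Derivation:
z_0 = 0 + 0i, c = -1.8300 + -0.3370i
Iter 1: z = -1.8300 + -0.3370i, |z|^2 = 3.4625
Iter 2: z = 1.4053 + 0.8964i, |z|^2 = 2.7785
Iter 3: z = -0.6586 + 2.1825i, |z|^2 = 5.1972
Escaped at iteration 3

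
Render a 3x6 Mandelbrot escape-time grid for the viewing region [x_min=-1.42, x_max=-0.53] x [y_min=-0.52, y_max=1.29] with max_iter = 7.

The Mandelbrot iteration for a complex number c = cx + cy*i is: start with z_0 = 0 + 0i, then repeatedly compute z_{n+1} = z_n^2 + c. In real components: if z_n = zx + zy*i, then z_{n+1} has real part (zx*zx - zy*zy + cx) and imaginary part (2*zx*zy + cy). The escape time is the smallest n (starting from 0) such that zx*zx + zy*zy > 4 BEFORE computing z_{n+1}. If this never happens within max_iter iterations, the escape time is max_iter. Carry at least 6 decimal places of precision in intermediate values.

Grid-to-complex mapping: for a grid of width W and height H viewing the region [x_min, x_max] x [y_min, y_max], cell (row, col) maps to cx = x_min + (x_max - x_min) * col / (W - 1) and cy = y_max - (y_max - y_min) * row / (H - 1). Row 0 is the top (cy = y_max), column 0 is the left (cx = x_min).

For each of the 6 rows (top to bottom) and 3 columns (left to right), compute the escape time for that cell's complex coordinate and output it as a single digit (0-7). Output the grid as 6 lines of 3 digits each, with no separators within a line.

(row=0, col=0): c = -1.4200 + 1.2900i → escape time 2
(row=0, col=1): c = -0.9750 + 1.2900i → escape time 2
(row=0, col=2): c = -0.5300 + 1.2900i → escape time 3
(row=1, col=0): c = -1.4200 + 0.9280i → escape time 3
(row=1, col=1): c = -0.9750 + 0.9280i → escape time 3
(row=1, col=2): c = -0.5300 + 0.9280i → escape time 4
(row=2, col=0): c = -1.4200 + 0.5660i → escape time 3
(row=2, col=1): c = -0.9750 + 0.5660i → escape time 5
(row=2, col=2): c = -0.5300 + 0.5660i → escape time 7
(row=3, col=0): c = -1.4200 + 0.2040i → escape time 6
(row=3, col=1): c = -0.9750 + 0.2040i → escape time 7
(row=3, col=2): c = -0.5300 + 0.2040i → escape time 7
(row=4, col=0): c = -1.4200 + -0.1580i → escape time 7
(row=4, col=1): c = -0.9750 + -0.1580i → escape time 7
(row=4, col=2): c = -0.5300 + -0.1580i → escape time 7
(row=5, col=0): c = -1.4200 + -0.5200i → escape time 3
(row=5, col=1): c = -0.9750 + -0.5200i → escape time 5
(row=5, col=2): c = -0.5300 + -0.5200i → escape time 7

Answer: 223
334
357
677
777
357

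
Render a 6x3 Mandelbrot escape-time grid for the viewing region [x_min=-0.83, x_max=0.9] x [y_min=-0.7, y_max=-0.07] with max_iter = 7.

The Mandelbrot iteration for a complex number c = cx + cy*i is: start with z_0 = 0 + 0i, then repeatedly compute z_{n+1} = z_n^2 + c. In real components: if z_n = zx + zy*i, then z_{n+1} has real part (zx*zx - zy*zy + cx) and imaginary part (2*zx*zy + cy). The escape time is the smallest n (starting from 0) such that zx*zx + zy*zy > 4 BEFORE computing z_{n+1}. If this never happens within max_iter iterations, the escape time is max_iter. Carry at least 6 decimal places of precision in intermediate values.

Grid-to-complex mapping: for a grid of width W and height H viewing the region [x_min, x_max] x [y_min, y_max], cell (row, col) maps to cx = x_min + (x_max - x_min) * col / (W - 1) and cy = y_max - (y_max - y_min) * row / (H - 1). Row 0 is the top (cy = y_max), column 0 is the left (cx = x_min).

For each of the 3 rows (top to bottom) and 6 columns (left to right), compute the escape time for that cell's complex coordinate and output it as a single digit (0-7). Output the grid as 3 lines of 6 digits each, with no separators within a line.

(row=0, col=0): c = -0.8300 + -0.0700i → escape time 7
(row=0, col=1): c = -0.4840 + -0.0700i → escape time 7
(row=0, col=2): c = -0.1380 + -0.0700i → escape time 7
(row=0, col=3): c = 0.2080 + -0.0700i → escape time 7
(row=0, col=4): c = 0.5540 + -0.0700i → escape time 4
(row=0, col=5): c = 0.9000 + -0.0700i → escape time 3
(row=1, col=0): c = -0.8300 + -0.3850i → escape time 7
(row=1, col=1): c = -0.4840 + -0.3850i → escape time 7
(row=1, col=2): c = -0.1380 + -0.3850i → escape time 7
(row=1, col=3): c = 0.2080 + -0.3850i → escape time 7
(row=1, col=4): c = 0.5540 + -0.3850i → escape time 4
(row=1, col=5): c = 0.9000 + -0.3850i → escape time 3
(row=2, col=0): c = -0.8300 + -0.7000i → escape time 4
(row=2, col=1): c = -0.4840 + -0.7000i → escape time 7
(row=2, col=2): c = -0.1380 + -0.7000i → escape time 7
(row=2, col=3): c = 0.2080 + -0.7000i → escape time 6
(row=2, col=4): c = 0.5540 + -0.7000i → escape time 3
(row=2, col=5): c = 0.9000 + -0.7000i → escape time 2

Answer: 777743
777743
477632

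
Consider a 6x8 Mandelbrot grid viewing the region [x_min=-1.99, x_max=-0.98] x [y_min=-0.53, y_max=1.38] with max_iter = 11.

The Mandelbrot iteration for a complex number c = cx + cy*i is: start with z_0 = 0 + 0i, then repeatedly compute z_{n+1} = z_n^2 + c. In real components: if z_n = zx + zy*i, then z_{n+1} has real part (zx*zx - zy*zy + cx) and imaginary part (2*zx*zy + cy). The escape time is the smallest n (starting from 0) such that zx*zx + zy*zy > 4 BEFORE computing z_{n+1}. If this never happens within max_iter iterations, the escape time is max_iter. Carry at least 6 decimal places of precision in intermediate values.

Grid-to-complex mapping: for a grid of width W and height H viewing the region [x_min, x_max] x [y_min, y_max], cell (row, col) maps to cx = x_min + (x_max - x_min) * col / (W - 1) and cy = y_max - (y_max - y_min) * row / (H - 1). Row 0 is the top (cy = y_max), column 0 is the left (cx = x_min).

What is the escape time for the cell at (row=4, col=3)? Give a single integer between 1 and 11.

z_0 = 0 + 0i, c = -1.3840 + 0.2886i
Iter 1: z = -1.3840 + 0.2886i, |z|^2 = 1.9987
Iter 2: z = 0.4482 + -0.5102i, |z|^2 = 0.4612
Iter 3: z = -1.4434 + -0.1687i, |z|^2 = 2.1120
Iter 4: z = 0.6710 + 0.7757i, |z|^2 = 1.0520
Iter 5: z = -1.5355 + 1.3296i, |z|^2 = 4.1256
Escaped at iteration 5

Answer: 5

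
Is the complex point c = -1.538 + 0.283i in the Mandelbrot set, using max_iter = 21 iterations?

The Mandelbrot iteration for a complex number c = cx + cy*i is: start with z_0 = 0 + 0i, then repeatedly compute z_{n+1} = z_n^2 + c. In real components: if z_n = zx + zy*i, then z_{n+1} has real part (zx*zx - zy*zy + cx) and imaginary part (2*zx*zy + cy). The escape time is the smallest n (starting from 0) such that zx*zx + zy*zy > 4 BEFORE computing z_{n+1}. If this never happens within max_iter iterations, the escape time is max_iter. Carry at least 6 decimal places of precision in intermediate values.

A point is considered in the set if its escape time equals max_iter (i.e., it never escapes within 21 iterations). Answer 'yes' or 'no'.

z_0 = 0 + 0i, c = -1.5380 + 0.2830i
Iter 1: z = -1.5380 + 0.2830i, |z|^2 = 2.4455
Iter 2: z = 0.7474 + -0.5875i, |z|^2 = 0.9037
Iter 3: z = -1.3246 + -0.5952i, |z|^2 = 2.1088
Iter 4: z = -0.1376 + 1.8597i, |z|^2 = 3.4775
Iter 5: z = -4.9776 + -0.2287i, |z|^2 = 24.8289
Escaped at iteration 5

Answer: no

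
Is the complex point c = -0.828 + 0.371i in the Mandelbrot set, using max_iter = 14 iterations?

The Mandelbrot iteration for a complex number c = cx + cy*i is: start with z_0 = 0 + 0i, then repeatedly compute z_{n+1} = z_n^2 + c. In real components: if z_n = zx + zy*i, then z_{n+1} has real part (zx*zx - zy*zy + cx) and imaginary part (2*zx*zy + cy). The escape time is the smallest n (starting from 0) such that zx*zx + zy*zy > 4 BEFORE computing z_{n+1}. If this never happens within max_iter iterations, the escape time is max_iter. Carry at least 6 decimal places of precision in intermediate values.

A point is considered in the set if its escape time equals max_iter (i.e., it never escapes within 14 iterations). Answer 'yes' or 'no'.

Answer: no

Derivation:
z_0 = 0 + 0i, c = -0.8280 + 0.3710i
Iter 1: z = -0.8280 + 0.3710i, |z|^2 = 0.8232
Iter 2: z = -0.2801 + -0.2434i, |z|^2 = 0.1377
Iter 3: z = -0.8088 + 0.5073i, |z|^2 = 0.9115
Iter 4: z = -0.4312 + -0.4496i, |z|^2 = 0.3881
Iter 5: z = -0.8442 + 0.7588i, |z|^2 = 1.2885
Iter 6: z = -0.6910 + -0.9102i, |z|^2 = 1.3059
Iter 7: z = -1.1789 + 1.6289i, |z|^2 = 4.0431
Escaped at iteration 7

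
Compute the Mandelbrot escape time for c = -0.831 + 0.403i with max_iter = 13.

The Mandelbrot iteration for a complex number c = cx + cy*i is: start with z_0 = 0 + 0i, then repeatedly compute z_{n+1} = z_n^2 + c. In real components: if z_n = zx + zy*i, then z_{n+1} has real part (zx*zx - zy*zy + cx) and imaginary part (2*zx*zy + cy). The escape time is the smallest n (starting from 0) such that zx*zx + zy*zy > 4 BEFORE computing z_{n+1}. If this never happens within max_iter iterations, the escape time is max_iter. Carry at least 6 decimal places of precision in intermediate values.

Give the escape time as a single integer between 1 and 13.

Answer: 7

Derivation:
z_0 = 0 + 0i, c = -0.8310 + 0.4030i
Iter 1: z = -0.8310 + 0.4030i, |z|^2 = 0.8530
Iter 2: z = -0.3028 + -0.2668i, |z|^2 = 0.1629
Iter 3: z = -0.8105 + 0.5646i, |z|^2 = 0.9756
Iter 4: z = -0.4929 + -0.5122i, |z|^2 = 0.5053
Iter 5: z = -0.8503 + 0.9079i, |z|^2 = 1.5474
Iter 6: z = -0.9322 + -1.1410i, |z|^2 = 2.1710
Iter 7: z = -1.2639 + 2.5304i, |z|^2 = 8.0005
Escaped at iteration 7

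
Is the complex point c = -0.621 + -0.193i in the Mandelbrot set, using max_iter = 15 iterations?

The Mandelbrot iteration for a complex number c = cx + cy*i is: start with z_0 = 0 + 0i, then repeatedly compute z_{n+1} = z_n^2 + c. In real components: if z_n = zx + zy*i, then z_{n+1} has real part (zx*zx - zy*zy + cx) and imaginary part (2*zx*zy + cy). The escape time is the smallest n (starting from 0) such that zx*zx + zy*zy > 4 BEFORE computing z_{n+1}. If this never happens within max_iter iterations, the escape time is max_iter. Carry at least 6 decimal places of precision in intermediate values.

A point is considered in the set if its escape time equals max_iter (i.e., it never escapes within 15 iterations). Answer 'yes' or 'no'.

z_0 = 0 + 0i, c = -0.6210 + -0.1930i
Iter 1: z = -0.6210 + -0.1930i, |z|^2 = 0.4229
Iter 2: z = -0.2726 + 0.0467i, |z|^2 = 0.0765
Iter 3: z = -0.5489 + -0.2185i, |z|^2 = 0.3490
Iter 4: z = -0.3675 + 0.0468i, |z|^2 = 0.1372
Iter 5: z = -0.4882 + -0.2274i, |z|^2 = 0.2900
Iter 6: z = -0.4344 + 0.0290i, |z|^2 = 0.1896
Iter 7: z = -0.4331 + -0.2182i, |z|^2 = 0.2352
Iter 8: z = -0.4810 + -0.0040i, |z|^2 = 0.2314
Iter 9: z = -0.3896 + -0.1892i, |z|^2 = 0.1876
Iter 10: z = -0.5050 + -0.0456i, |z|^2 = 0.2571
Iter 11: z = -0.3681 + -0.1470i, |z|^2 = 0.1571
Iter 12: z = -0.5071 + -0.0848i, |z|^2 = 0.2644
Iter 13: z = -0.3710 + -0.1070i, |z|^2 = 0.1491
Iter 14: z = -0.4948 + -0.1136i, |z|^2 = 0.2577
Did not escape in 15 iterations → in set

Answer: yes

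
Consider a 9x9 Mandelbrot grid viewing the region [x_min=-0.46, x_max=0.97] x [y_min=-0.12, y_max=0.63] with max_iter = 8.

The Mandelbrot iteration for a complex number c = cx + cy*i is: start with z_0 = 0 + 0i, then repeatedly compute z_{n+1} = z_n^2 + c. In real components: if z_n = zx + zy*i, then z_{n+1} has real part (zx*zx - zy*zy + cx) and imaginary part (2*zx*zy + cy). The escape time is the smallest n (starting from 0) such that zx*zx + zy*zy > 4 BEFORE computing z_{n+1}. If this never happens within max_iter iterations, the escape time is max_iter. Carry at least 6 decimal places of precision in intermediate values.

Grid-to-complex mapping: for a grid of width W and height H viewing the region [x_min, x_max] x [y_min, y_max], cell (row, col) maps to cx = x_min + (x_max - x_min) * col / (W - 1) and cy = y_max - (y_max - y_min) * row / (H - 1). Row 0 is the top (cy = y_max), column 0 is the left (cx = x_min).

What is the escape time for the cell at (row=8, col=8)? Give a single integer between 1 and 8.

Answer: 3

Derivation:
z_0 = 0 + 0i, c = 0.9700 + -0.1200i
Iter 1: z = 0.9700 + -0.1200i, |z|^2 = 0.9553
Iter 2: z = 1.8965 + -0.3528i, |z|^2 = 3.7212
Iter 3: z = 4.4422 + -1.4582i, |z|^2 = 21.8598
Escaped at iteration 3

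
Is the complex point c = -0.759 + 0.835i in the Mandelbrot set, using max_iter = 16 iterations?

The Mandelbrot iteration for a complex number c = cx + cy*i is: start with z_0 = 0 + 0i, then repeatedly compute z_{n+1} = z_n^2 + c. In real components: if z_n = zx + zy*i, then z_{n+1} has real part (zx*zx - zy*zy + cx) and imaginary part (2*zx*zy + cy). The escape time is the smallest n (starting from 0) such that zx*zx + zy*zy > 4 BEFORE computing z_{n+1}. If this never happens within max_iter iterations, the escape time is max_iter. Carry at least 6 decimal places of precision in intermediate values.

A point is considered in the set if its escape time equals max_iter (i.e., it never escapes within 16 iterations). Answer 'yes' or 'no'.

z_0 = 0 + 0i, c = -0.7590 + 0.8350i
Iter 1: z = -0.7590 + 0.8350i, |z|^2 = 1.2733
Iter 2: z = -0.8801 + -0.4325i, |z|^2 = 0.9617
Iter 3: z = -0.1714 + 1.5964i, |z|^2 = 2.5778
Iter 4: z = -3.2780 + 0.2877i, |z|^2 = 10.8283
Escaped at iteration 4

Answer: no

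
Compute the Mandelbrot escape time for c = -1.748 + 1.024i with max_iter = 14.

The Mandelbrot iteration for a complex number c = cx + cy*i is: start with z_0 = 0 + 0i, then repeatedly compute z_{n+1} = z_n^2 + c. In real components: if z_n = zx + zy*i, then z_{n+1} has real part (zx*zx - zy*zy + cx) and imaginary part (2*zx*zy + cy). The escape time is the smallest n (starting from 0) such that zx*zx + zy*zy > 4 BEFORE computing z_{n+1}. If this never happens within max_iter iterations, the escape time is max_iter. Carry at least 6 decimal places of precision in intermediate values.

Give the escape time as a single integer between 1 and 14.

z_0 = 0 + 0i, c = -1.7480 + 1.0240i
Iter 1: z = -1.7480 + 1.0240i, |z|^2 = 4.1041
Escaped at iteration 1

Answer: 1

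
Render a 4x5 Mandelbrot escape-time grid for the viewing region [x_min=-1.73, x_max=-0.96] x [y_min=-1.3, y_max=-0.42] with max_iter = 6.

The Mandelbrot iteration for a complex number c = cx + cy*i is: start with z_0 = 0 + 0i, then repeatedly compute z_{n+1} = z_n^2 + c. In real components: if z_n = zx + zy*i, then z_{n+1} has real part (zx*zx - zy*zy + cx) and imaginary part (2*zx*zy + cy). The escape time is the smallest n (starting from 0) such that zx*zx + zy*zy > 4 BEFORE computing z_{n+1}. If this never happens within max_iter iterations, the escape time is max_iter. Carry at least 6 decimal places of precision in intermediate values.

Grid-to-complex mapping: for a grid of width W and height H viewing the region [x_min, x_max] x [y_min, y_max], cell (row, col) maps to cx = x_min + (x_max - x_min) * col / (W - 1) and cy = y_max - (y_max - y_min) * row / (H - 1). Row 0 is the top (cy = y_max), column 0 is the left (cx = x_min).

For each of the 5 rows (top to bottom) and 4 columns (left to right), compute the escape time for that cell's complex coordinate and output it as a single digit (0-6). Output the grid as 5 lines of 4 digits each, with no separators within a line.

Answer: 3466
3334
2333
1233
1222

Derivation:
(row=0, col=0): c = -1.7300 + -0.4200i → escape time 3
(row=0, col=1): c = -1.4733 + -0.4200i → escape time 4
(row=0, col=2): c = -1.2167 + -0.4200i → escape time 6
(row=0, col=3): c = -0.9600 + -0.4200i → escape time 6
(row=1, col=0): c = -1.7300 + -0.6400i → escape time 3
(row=1, col=1): c = -1.4733 + -0.6400i → escape time 3
(row=1, col=2): c = -1.2167 + -0.6400i → escape time 3
(row=1, col=3): c = -0.9600 + -0.6400i → escape time 4
(row=2, col=0): c = -1.7300 + -0.8600i → escape time 2
(row=2, col=1): c = -1.4733 + -0.8600i → escape time 3
(row=2, col=2): c = -1.2167 + -0.8600i → escape time 3
(row=2, col=3): c = -0.9600 + -0.8600i → escape time 3
(row=3, col=0): c = -1.7300 + -1.0800i → escape time 1
(row=3, col=1): c = -1.4733 + -1.0800i → escape time 2
(row=3, col=2): c = -1.2167 + -1.0800i → escape time 3
(row=3, col=3): c = -0.9600 + -1.0800i → escape time 3
(row=4, col=0): c = -1.7300 + -1.3000i → escape time 1
(row=4, col=1): c = -1.4733 + -1.3000i → escape time 2
(row=4, col=2): c = -1.2167 + -1.3000i → escape time 2
(row=4, col=3): c = -0.9600 + -1.3000i → escape time 2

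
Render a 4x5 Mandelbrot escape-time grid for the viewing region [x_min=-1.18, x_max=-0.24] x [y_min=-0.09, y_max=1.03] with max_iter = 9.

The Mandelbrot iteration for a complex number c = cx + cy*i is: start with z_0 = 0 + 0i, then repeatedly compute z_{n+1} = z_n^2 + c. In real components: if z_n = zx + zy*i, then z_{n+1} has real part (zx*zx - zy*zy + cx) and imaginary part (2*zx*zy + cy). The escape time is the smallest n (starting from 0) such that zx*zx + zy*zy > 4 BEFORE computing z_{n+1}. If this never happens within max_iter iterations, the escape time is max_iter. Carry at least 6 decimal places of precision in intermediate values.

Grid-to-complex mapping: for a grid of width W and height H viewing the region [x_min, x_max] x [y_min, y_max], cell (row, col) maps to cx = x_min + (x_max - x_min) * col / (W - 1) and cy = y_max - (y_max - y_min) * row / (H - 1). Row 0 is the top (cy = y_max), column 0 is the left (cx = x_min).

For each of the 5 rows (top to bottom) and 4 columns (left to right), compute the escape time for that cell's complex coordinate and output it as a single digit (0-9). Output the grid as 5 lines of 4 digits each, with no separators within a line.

(row=0, col=0): c = -1.1800 + 1.0300i → escape time 3
(row=0, col=1): c = -0.8667 + 1.0300i → escape time 3
(row=0, col=2): c = -0.5533 + 1.0300i → escape time 4
(row=0, col=3): c = -0.2400 + 1.0300i → escape time 6
(row=1, col=0): c = -1.1800 + 0.7500i → escape time 3
(row=1, col=1): c = -0.8667 + 0.7500i → escape time 4
(row=1, col=2): c = -0.5533 + 0.7500i → escape time 6
(row=1, col=3): c = -0.2400 + 0.7500i → escape time 9
(row=2, col=0): c = -1.1800 + 0.4700i → escape time 5
(row=2, col=1): c = -0.8667 + 0.4700i → escape time 6
(row=2, col=2): c = -0.5533 + 0.4700i → escape time 9
(row=2, col=3): c = -0.2400 + 0.4700i → escape time 9
(row=3, col=0): c = -1.1800 + 0.1900i → escape time 9
(row=3, col=1): c = -0.8667 + 0.1900i → escape time 9
(row=3, col=2): c = -0.5533 + 0.1900i → escape time 9
(row=3, col=3): c = -0.2400 + 0.1900i → escape time 9
(row=4, col=0): c = -1.1800 + -0.0900i → escape time 9
(row=4, col=1): c = -0.8667 + -0.0900i → escape time 9
(row=4, col=2): c = -0.5533 + -0.0900i → escape time 9
(row=4, col=3): c = -0.2400 + -0.0900i → escape time 9

Answer: 3346
3469
5699
9999
9999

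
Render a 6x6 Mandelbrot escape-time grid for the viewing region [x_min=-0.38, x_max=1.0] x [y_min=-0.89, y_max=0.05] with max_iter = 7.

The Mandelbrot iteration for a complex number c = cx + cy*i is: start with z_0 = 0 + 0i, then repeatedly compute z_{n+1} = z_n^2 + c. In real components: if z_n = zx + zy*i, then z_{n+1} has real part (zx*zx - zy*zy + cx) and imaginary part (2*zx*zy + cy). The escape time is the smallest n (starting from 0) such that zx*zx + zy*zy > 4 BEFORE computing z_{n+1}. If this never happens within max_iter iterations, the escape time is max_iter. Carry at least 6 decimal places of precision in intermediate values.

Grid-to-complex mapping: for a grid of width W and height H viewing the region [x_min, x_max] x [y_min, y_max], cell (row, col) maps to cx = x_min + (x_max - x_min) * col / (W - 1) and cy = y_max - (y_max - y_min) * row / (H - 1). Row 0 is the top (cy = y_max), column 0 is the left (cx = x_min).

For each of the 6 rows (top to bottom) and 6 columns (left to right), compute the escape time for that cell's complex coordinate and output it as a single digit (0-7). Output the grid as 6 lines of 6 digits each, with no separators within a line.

(row=0, col=0): c = -0.3800 + 0.0500i → escape time 7
(row=0, col=1): c = -0.1040 + 0.0500i → escape time 7
(row=0, col=2): c = 0.1720 + 0.0500i → escape time 7
(row=0, col=3): c = 0.4480 + 0.0500i → escape time 6
(row=0, col=4): c = 0.7240 + 0.0500i → escape time 3
(row=0, col=5): c = 1.0000 + 0.0500i → escape time 2
(row=1, col=0): c = -0.3800 + -0.1380i → escape time 7
(row=1, col=1): c = -0.1040 + -0.1380i → escape time 7
(row=1, col=2): c = 0.1720 + -0.1380i → escape time 7
(row=1, col=3): c = 0.4480 + -0.1380i → escape time 6
(row=1, col=4): c = 0.7240 + -0.1380i → escape time 3
(row=1, col=5): c = 1.0000 + -0.1380i → escape time 2
(row=2, col=0): c = -0.3800 + -0.3260i → escape time 7
(row=2, col=1): c = -0.1040 + -0.3260i → escape time 7
(row=2, col=2): c = 0.1720 + -0.3260i → escape time 7
(row=2, col=3): c = 0.4480 + -0.3260i → escape time 7
(row=2, col=4): c = 0.7240 + -0.3260i → escape time 3
(row=2, col=5): c = 1.0000 + -0.3260i → escape time 2
(row=3, col=0): c = -0.3800 + -0.5140i → escape time 7
(row=3, col=1): c = -0.1040 + -0.5140i → escape time 7
(row=3, col=2): c = 0.1720 + -0.5140i → escape time 7
(row=3, col=3): c = 0.4480 + -0.5140i → escape time 6
(row=3, col=4): c = 0.7240 + -0.5140i → escape time 3
(row=3, col=5): c = 1.0000 + -0.5140i → escape time 2
(row=4, col=0): c = -0.3800 + -0.7020i → escape time 7
(row=4, col=1): c = -0.1040 + -0.7020i → escape time 7
(row=4, col=2): c = 0.1720 + -0.7020i → escape time 7
(row=4, col=3): c = 0.4480 + -0.7020i → escape time 4
(row=4, col=4): c = 0.7240 + -0.7020i → escape time 3
(row=4, col=5): c = 1.0000 + -0.7020i → escape time 2
(row=5, col=0): c = -0.3800 + -0.8900i → escape time 5
(row=5, col=1): c = -0.1040 + -0.8900i → escape time 7
(row=5, col=2): c = 0.1720 + -0.8900i → escape time 5
(row=5, col=3): c = 0.4480 + -0.8900i → escape time 3
(row=5, col=4): c = 0.7240 + -0.8900i → escape time 2
(row=5, col=5): c = 1.0000 + -0.8900i → escape time 2

Answer: 777632
777632
777732
777632
777432
575322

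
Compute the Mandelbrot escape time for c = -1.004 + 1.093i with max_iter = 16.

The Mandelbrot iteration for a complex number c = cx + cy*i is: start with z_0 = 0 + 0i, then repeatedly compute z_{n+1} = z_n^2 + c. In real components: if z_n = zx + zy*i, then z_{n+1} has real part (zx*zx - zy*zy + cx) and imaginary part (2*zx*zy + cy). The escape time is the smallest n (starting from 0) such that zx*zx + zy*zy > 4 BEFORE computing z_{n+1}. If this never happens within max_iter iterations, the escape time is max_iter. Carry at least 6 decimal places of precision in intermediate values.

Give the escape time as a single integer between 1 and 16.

z_0 = 0 + 0i, c = -1.0040 + 1.0930i
Iter 1: z = -1.0040 + 1.0930i, |z|^2 = 2.2027
Iter 2: z = -1.1906 + -1.1017i, |z|^2 = 2.6314
Iter 3: z = -0.8002 + 3.7165i, |z|^2 = 14.4531
Escaped at iteration 3

Answer: 3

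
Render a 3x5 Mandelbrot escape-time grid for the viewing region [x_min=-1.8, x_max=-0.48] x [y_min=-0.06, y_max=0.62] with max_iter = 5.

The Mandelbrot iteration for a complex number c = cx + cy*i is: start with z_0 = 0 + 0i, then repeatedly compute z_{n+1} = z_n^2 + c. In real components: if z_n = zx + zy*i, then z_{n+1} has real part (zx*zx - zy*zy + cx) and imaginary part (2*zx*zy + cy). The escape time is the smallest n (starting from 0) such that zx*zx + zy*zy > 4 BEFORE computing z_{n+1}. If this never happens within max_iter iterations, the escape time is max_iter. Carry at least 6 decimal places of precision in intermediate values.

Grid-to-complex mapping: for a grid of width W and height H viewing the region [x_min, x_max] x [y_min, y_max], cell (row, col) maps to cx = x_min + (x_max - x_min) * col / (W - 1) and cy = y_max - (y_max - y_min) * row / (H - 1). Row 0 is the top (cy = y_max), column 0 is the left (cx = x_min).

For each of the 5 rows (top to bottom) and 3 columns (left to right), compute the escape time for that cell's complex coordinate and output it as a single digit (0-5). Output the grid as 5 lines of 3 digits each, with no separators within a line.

(row=0, col=0): c = -1.8000 + 0.6200i → escape time 3
(row=0, col=1): c = -1.1400 + 0.6200i → escape time 4
(row=0, col=2): c = -0.4800 + 0.6200i → escape time 5
(row=1, col=0): c = -1.8000 + 0.4500i → escape time 3
(row=1, col=1): c = -1.1400 + 0.4500i → escape time 5
(row=1, col=2): c = -0.4800 + 0.4500i → escape time 5
(row=2, col=0): c = -1.8000 + 0.2800i → escape time 4
(row=2, col=1): c = -1.1400 + 0.2800i → escape time 5
(row=2, col=2): c = -0.4800 + 0.2800i → escape time 5
(row=3, col=0): c = -1.8000 + 0.1100i → escape time 4
(row=3, col=1): c = -1.1400 + 0.1100i → escape time 5
(row=3, col=2): c = -0.4800 + 0.1100i → escape time 5
(row=4, col=0): c = -1.8000 + -0.0600i → escape time 5
(row=4, col=1): c = -1.1400 + -0.0600i → escape time 5
(row=4, col=2): c = -0.4800 + -0.0600i → escape time 5

Answer: 345
355
455
455
555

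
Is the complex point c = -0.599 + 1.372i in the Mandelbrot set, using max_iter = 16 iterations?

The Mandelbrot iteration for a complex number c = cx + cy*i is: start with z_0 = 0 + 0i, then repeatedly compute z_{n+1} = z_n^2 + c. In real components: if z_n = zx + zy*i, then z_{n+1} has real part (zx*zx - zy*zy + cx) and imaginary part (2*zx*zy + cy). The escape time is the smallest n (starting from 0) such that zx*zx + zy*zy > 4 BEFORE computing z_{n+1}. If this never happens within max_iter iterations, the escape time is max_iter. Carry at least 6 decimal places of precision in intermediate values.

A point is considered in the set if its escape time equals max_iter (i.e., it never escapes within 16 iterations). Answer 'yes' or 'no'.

Answer: no

Derivation:
z_0 = 0 + 0i, c = -0.5990 + 1.3720i
Iter 1: z = -0.5990 + 1.3720i, |z|^2 = 2.2412
Iter 2: z = -2.1226 + -0.2717i, |z|^2 = 4.5792
Escaped at iteration 2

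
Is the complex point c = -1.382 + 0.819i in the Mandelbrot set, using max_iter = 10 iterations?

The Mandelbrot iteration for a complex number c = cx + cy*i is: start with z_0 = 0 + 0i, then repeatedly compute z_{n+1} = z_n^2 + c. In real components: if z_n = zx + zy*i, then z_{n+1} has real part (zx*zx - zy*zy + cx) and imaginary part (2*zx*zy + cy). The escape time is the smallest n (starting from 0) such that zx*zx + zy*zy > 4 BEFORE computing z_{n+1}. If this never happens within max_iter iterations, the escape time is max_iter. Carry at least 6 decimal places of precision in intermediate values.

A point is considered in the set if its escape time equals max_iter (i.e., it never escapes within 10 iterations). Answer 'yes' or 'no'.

Answer: no

Derivation:
z_0 = 0 + 0i, c = -1.3820 + 0.8190i
Iter 1: z = -1.3820 + 0.8190i, |z|^2 = 2.5807
Iter 2: z = -0.1428 + -1.4447i, |z|^2 = 2.1076
Iter 3: z = -3.4488 + 1.2317i, |z|^2 = 13.4114
Escaped at iteration 3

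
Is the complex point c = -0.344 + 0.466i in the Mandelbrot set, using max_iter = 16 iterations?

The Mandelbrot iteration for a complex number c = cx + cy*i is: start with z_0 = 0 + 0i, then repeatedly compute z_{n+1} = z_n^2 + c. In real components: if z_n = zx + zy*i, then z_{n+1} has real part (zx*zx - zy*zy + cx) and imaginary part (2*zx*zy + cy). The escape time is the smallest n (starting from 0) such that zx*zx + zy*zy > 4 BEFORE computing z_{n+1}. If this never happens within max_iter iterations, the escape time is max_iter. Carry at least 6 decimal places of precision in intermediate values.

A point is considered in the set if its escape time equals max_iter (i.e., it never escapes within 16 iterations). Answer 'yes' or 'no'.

z_0 = 0 + 0i, c = -0.3440 + 0.4660i
Iter 1: z = -0.3440 + 0.4660i, |z|^2 = 0.3355
Iter 2: z = -0.4428 + 0.1454i, |z|^2 = 0.2172
Iter 3: z = -0.1690 + 0.3372i, |z|^2 = 0.1423
Iter 4: z = -0.4291 + 0.3520i, |z|^2 = 0.3081
Iter 5: z = -0.2837 + 0.1639i, |z|^2 = 0.1074
Iter 6: z = -0.2904 + 0.3730i, |z|^2 = 0.2234
Iter 7: z = -0.3988 + 0.2494i, |z|^2 = 0.2213
Iter 8: z = -0.2471 + 0.2671i, |z|^2 = 0.1324
Iter 9: z = -0.3543 + 0.3340i, |z|^2 = 0.2370
Iter 10: z = -0.3301 + 0.2294i, |z|^2 = 0.1615
Iter 11: z = -0.2877 + 0.3146i, |z|^2 = 0.1817
Iter 12: z = -0.3602 + 0.2850i, |z|^2 = 0.2110
Iter 13: z = -0.2955 + 0.2607i, |z|^2 = 0.1553
Iter 14: z = -0.3247 + 0.3120i, |z|^2 = 0.2027
Iter 15: z = -0.3359 + 0.2634i, |z|^2 = 0.1822
Did not escape in 16 iterations → in set

Answer: yes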